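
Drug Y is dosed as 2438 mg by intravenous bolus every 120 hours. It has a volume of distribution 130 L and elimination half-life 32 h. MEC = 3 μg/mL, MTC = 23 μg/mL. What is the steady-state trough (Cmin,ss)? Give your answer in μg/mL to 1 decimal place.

1.5 μg/mL

Over one 120-h interval, 120/32 ≈ 3.75 half-lives elapse, leaving f ≈ 0.0743 of each dose.
Single-dose peak C₀ = D/Vd = 2438/130 ≈ 18.754 μg/mL.
Steady-state trough Cmin,ss = C₀·f/(1−f) ≈ 18.754 × 0.0743/0.9257 ≈ 1.505 μg/mL.
Trough 1.5 μg/mL vs MEC 3 μg/mL: subtherapeutic.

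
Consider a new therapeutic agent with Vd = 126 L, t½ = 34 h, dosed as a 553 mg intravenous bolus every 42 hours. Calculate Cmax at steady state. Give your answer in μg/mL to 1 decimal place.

τ/t½ = 42/34 ≈ 1.2353, so fraction remaining f = (1/2)^(42/34) ≈ 0.4248.
Accumulation ratio R = 1/(1 − f) ≈ 1/0.5752 ≈ 1.7385.
Each bolus raises the concentration by D/Vd = 553/126 ≈ 4.389 μg/mL.
Cmax,ss = C₀/(1 − f) ≈ 4.389/0.5752 ≈ 7.630 μg/mL.

7.6 μg/mL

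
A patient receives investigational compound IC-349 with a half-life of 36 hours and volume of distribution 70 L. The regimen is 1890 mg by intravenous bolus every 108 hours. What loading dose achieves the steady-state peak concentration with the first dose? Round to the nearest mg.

f = (1/2)^(108/36) ≈ 0.125000; accumulation ratio R = 1/(1−f) ≈ 1.14286.
Loading dose to hit Cmax,ss on first dose: D_load = D_maint·R ≈ 1890 × 1.14286 ≈ 2160.01 mg.

2160 mg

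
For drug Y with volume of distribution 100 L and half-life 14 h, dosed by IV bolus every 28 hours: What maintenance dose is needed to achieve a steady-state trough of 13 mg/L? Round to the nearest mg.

3900 mg

τ/t½ = 28/14 ≈ 2, so f = (1/2)^(28/14) ≈ 0.250000.
Cmin,ss = (D/Vd)·f/(1−f), so D = Cmin,ss·Vd·(1−f)/f.
D = 13 × 100 × (1−f)/f ≈ 13 × 100 × 3.00000 ≈ 3900.00 mg.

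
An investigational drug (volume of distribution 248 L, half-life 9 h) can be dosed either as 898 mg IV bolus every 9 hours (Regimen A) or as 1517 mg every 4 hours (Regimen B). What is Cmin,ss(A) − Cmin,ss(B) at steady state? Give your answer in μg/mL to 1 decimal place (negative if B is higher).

-13.3 μg/mL

Regimen A: f = (1/2)^(9/9) ≈ 0.5000; Cmin,ss = (898/248)·f/(1−f) ≈ 3.621 μg/mL.
Regimen B: f = (1/2)^(4/9) ≈ 0.7349; Cmin,ss = (1517/248)·f/(1−f) ≈ 16.957 μg/mL.
Difference ≈ 3.621 − 16.957 ≈ -13.336 μg/mL.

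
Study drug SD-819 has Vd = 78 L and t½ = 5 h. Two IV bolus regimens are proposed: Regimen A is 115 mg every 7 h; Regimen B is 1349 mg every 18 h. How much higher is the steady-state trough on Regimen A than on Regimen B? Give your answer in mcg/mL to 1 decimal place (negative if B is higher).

-0.7 mcg/mL

Regimen A: f = (1/2)^(7/5) ≈ 0.3789; Cmin,ss = (115/78)·f/(1−f) ≈ 0.899 mcg/mL.
Regimen B: f = (1/2)^(18/5) ≈ 0.0825; Cmin,ss = (1349/78)·f/(1−f) ≈ 1.555 mcg/mL.
Difference ≈ 0.899 − 1.555 ≈ -0.656 mcg/mL.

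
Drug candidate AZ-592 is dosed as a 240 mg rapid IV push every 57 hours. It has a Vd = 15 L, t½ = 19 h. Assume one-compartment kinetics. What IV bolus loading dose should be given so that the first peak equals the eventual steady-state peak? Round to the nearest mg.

274 mg

f = (1/2)^(57/19) ≈ 0.125000; accumulation ratio R = 1/(1−f) ≈ 1.14286.
Loading dose to hit Cmax,ss on first dose: D_load = D_maint·R ≈ 240 × 1.14286 ≈ 274.29 mg.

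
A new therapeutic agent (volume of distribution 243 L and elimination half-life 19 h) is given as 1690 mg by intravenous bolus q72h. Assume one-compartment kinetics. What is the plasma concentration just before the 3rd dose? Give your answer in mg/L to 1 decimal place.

f = (1/2)^(τ/t½) = (1/2)^(72/19) ≈ 0.0723.
C₀ = D/Vd = 1690/243 ≈ 6.955 mg/L.
Before the 3rd dose, 2 doses have been given. Superposition: Cmin = C₀·(f + f²).
≈ 6.955 × (0.0723 + 0.0052) ≈ 6.955 × 0.0775 ≈ 0.539 mg/L.

0.5 mg/L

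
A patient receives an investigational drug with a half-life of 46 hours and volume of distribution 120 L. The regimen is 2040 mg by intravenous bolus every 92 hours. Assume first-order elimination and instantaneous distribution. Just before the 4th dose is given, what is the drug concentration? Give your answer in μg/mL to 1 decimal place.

5.6 μg/mL

f = (1/2)^(τ/t½) = (1/2)^(92/46) ≈ 0.2500.
C₀ = D/Vd = 2040/120 ≈ 17.000 μg/mL.
Before the 4th dose, 3 doses have been given. Superposition: Cmin = C₀·(f + f² + … + f^3).
≈ 17.000 × (0.2500 + 0.0625 + 0.0156) ≈ 17.000 × 0.3281 ≈ 5.578 μg/mL.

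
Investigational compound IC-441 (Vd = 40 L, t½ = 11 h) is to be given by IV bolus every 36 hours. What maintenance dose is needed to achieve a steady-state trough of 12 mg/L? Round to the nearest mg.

τ/t½ = 36/11 ≈ 3.2727, so f = (1/2)^(36/11) ≈ 0.103469.
Cmin,ss = (D/Vd)·f/(1−f), so D = Cmin,ss·Vd·(1−f)/f.
D = 12 × 40 × (1−f)/f ≈ 12 × 40 × 8.66473 ≈ 4159.07 mg.

4159 mg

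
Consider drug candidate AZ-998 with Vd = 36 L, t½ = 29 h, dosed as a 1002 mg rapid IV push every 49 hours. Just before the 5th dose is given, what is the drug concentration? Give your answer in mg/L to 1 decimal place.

f = (1/2)^(τ/t½) = (1/2)^(49/29) ≈ 0.3100.
C₀ = D/Vd = 1002/36 ≈ 27.833 mg/L.
Before the 5th dose, 4 doses have been given. Superposition: Cmin = C₀·(f + f² + … + f^4).
≈ 27.833 × (0.3100 + 0.0961 + 0.0298 + 0.0092) ≈ 27.833 × 0.4451 ≈ 12.388 mg/L.

12.4 mg/L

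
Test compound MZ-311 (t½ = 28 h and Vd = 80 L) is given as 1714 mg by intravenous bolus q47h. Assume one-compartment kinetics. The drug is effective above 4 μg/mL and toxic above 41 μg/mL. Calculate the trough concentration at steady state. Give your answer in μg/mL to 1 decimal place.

9.7 μg/mL

Over one 47-h interval, 47/28 ≈ 1.6786 half-lives elapse, leaving f ≈ 0.3124 of each dose.
Accumulation ratio R = 1/(1 − f) ≈ 1/0.6876 ≈ 1.4543.
Each bolus raises the concentration by D/Vd = 1714/80 ≈ 21.425 μg/mL.
Steady-state peak Cmax,ss = C₀·R ≈ 21.425 × 1.4543 ≈ 31.158 μg/mL.
One interval later, Cmin,ss = Cmax,ss·e^(−kτ) ≈ 31.158 × 0.3124 ≈ 9.734 μg/mL.
Trough 9.7 μg/mL vs MEC 4 μg/mL: adequate.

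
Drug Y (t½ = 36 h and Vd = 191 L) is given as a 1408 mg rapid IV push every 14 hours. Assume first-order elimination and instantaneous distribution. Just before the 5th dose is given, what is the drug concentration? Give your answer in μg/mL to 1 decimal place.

f = (1/2)^(τ/t½) = (1/2)^(14/36) ≈ 0.7637.
C₀ = D/Vd = 1408/191 ≈ 7.372 μg/mL.
Before the 5th dose, 4 doses have been given. Superposition: Cmin = C₀·(f + f² + … + f^4).
≈ 7.372 × (0.7637 + 0.5832 + 0.4454 + 0.3402) ≈ 7.372 × 2.1325 ≈ 15.721 μg/mL.

15.7 μg/mL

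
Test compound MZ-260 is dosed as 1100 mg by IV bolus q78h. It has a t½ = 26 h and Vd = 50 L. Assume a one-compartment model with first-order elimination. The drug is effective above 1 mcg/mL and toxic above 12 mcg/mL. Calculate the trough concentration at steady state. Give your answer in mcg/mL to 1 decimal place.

3.1 mcg/mL

The dosing interval is 3 half-lives, so f = 2^(−3) = 0.125.
At steady state, R = 1/(1 − 0.125) = 8/7.
Single-dose peak C₀ = D/Vd = 1100/50 = 22 mcg/mL.
Steady-state peak Cmax,ss = C₀·R = 22 × 8/7 ≈ 25.143 mcg/mL.
Steady-state trough Cmin,ss = Cmax,ss·f ≈ 25.143 × 0.125 ≈ 3.143 mcg/mL.
Trough 3.1 mcg/mL vs MEC 1 mcg/mL: adequate.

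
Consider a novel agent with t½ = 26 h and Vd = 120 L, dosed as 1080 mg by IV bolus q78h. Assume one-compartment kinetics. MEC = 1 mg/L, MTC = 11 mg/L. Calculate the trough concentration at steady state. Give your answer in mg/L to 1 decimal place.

The dosing interval is 3 half-lives, so f = 2^(−3) = 0.125.
At steady state, R = 1/(1 − 0.125) = 8/7.
Single-dose peak C₀ = D/Vd = 1080/120 = 9 mg/L.
Steady-state peak Cmax,ss = C₀·R = 9 × 8/7 ≈ 10.286 mg/L.
Steady-state trough Cmin,ss = Cmax,ss·f ≈ 10.286 × 0.125 ≈ 1.286 mg/L.
Trough 1.3 mg/L vs MEC 1 mg/L: adequate.

1.3 mg/L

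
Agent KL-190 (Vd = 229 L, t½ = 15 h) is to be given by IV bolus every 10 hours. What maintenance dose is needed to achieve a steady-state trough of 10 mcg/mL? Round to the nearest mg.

τ/t½ = 10/15 ≈ 0.66667, so f = (1/2)^(10/15) ≈ 0.629961.
Cmin,ss = (D/Vd)·f/(1−f), so D = Cmin,ss·Vd·(1−f)/f.
D = 10 × 229 × (1−f)/f ≈ 10 × 229 × 0.58740 ≈ 1345.15 mg.

1345 mg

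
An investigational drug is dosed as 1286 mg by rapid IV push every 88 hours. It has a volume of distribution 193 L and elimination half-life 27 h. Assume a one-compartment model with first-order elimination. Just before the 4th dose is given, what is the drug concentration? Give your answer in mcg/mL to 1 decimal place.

0.8 mcg/mL

f = (1/2)^(τ/t½) = (1/2)^(88/27) ≈ 0.1044.
C₀ = D/Vd = 1286/193 ≈ 6.663 mcg/mL.
Before the 4th dose, 3 doses have been given. Superposition: Cmin = C₀·(f + f² + … + f^3).
≈ 6.663 × (0.1044 + 0.0109 + 0.0011) ≈ 6.663 × 0.1164 ≈ 0.776 mcg/mL.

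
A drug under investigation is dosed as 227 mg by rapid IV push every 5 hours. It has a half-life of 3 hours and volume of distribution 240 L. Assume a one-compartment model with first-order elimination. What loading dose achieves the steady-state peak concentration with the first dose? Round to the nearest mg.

331 mg

f = (1/2)^(5/3) ≈ 0.314980; accumulation ratio R = 1/(1−f) ≈ 1.45981.
Loading dose to hit Cmax,ss on first dose: D_load = D_maint·R ≈ 227 × 1.45981 ≈ 331.38 mg.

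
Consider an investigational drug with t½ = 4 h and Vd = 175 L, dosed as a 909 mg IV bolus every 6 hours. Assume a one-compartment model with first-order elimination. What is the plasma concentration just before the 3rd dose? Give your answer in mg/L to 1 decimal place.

f = (1/2)^(τ/t½) = (1/2)^(6/4) ≈ 0.3536.
C₀ = D/Vd = 909/175 ≈ 5.194 mg/L.
Before the 3rd dose, 2 doses have been given. Superposition: Cmin = C₀·(f + f²).
≈ 5.194 × (0.3536 + 0.1250) ≈ 5.194 × 0.4786 ≈ 2.486 mg/L.

2.5 mg/L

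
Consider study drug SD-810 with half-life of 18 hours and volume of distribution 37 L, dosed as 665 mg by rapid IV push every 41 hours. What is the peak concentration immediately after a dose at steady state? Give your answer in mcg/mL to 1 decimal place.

22.6 mcg/mL

τ/t½ = 41/18 ≈ 2.2778, so fraction remaining f = (1/2)^(41/18) ≈ 0.2062.
At steady state, accumulation factor R = 1/(1 − e^(−kτ)) ≈ 1.2598.
Single-dose peak C₀ = D/Vd = 665/37 ≈ 17.973 mcg/mL.
Steady-state peak Cmax,ss = C₀·R ≈ 17.973 × 1.2598 ≈ 22.642 mcg/mL.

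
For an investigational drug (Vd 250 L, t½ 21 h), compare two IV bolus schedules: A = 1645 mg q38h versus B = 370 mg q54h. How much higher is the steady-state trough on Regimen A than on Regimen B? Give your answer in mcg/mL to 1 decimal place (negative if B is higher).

Regimen A: f = (1/2)^(38/21) ≈ 0.2853; Cmin,ss = (1645/250)·f/(1−f) ≈ 2.627 mcg/mL.
Regimen B: f = (1/2)^(54/21) ≈ 0.1682; Cmin,ss = (370/250)·f/(1−f) ≈ 0.299 mcg/mL.
Difference ≈ 2.627 − 0.299 ≈ 2.328 mcg/mL.

2.3 mcg/mL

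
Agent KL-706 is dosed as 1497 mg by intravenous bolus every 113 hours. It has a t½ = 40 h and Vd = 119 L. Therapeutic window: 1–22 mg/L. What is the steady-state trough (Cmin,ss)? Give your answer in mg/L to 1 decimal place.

Over one 113-h interval, 113/40 ≈ 2.825 half-lives elapse, leaving f ≈ 0.1411 of each dose.
At steady state, accumulation factor R = 1/(1 − e^(−kτ)) ≈ 1.1643.
Each bolus raises the concentration by D/Vd = 1497/119 ≈ 12.580 mg/L.
Steady-state peak Cmax,ss = C₀·R ≈ 12.580 × 1.1643 ≈ 14.647 mg/L.
One interval later, Cmin,ss = Cmax,ss·e^(−kτ) ≈ 14.647 × 0.1411 ≈ 2.067 mg/L.
Trough 2.1 mg/L vs MEC 1 mg/L: adequate.

2.1 mg/L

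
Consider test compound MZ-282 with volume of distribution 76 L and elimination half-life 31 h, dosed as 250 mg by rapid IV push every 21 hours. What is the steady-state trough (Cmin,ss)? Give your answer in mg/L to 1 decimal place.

Over one 21-h interval, 21/31 ≈ 0.67742 half-lives elapse, leaving f ≈ 0.6253 of each dose.
At steady state, accumulation factor R = 1/(1 − e^(−kτ)) ≈ 2.6688.
Single-dose peak C₀ = D/Vd = 250/76 ≈ 3.289 mg/L.
Cmax,ss = C₀/(1 − f) ≈ 3.289/0.3747 ≈ 8.778 mg/L.
One interval later, Cmin,ss = Cmax,ss·e^(−kτ) ≈ 8.778 × 0.6253 ≈ 5.489 mg/L.

5.5 mg/L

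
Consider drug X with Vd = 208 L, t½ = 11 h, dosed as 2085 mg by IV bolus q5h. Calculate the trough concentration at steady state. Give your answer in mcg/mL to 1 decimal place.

27.1 mcg/mL

Over one 5-h interval, 5/11 ≈ 0.45455 half-lives elapse, leaving f ≈ 0.7297 of each dose.
Accumulation ratio R = 1/(1 − f) ≈ 1/0.2703 ≈ 3.6996.
Each bolus raises the concentration by D/Vd = 2085/208 ≈ 10.024 mcg/mL.
Cmax,ss = C₀/(1 − f) ≈ 10.024/0.2703 ≈ 37.085 mcg/mL.
One interval later, Cmin,ss = Cmax,ss·e^(−kτ) ≈ 37.085 × 0.7297 ≈ 27.061 mcg/mL.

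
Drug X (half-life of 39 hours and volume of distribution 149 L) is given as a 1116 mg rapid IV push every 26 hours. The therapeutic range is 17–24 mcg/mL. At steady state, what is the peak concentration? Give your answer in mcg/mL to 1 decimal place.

20.2 mcg/mL

k = ln2/t½ = ln2/39 ≈ 0.017773 h⁻¹; fraction remaining f = e^(−kτ) = e^(−0.017773×26) ≈ 0.6300.
At steady state, accumulation factor R = 1/(1 − e^(−kτ)) ≈ 2.7027.
Each bolus raises the concentration by D/Vd = 1116/149 ≈ 7.490 mcg/mL.
Steady-state peak Cmax,ss = C₀·R ≈ 7.490 × 2.7027 ≈ 20.243 mcg/mL.
Peak 20.2 mcg/mL vs MTC 24 mcg/mL: below toxic threshold.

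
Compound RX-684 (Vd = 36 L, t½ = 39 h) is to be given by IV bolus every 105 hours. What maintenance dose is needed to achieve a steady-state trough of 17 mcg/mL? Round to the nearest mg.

τ/t½ = 105/39 ≈ 2.6923, so f = (1/2)^(105/39) ≈ 0.154716.
Cmin,ss = (D/Vd)·f/(1−f), so D = Cmin,ss·Vd·(1−f)/f.
D = 17 × 36 × (1−f)/f ≈ 17 × 36 × 5.46346 ≈ 3343.64 mg.

3344 mg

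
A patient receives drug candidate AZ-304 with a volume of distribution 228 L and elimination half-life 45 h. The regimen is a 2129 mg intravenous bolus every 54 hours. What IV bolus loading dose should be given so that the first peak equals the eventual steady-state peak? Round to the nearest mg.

f = (1/2)^(54/45) ≈ 0.435275; accumulation ratio R = 1/(1−f) ≈ 1.77077.
Loading dose to hit Cmax,ss on first dose: D_load = D_maint·R ≈ 2129 × 1.77077 ≈ 3769.97 mg.

3770 mg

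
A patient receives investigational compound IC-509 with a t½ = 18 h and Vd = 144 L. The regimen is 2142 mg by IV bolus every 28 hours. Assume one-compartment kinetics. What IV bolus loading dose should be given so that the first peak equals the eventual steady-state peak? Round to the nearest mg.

f = (1/2)^(28/18) ≈ 0.340198; accumulation ratio R = 1/(1−f) ≈ 1.51561.
Loading dose to hit Cmax,ss on first dose: D_load = D_maint·R ≈ 2142 × 1.51561 ≈ 3246.44 mg.

3246 mg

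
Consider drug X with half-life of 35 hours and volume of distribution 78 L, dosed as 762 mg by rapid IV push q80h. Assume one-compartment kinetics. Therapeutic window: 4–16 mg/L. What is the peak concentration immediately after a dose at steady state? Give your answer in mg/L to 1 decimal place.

12.3 mg/L

k = ln2/t½ = ln2/35 ≈ 0.019804 h⁻¹; fraction remaining f = e^(−kτ) = e^(−0.019804×80) ≈ 0.2051.
At steady state, accumulation factor R = 1/(1 − e^(−kτ)) ≈ 1.2580.
Single-dose peak C₀ = D/Vd = 762/78 ≈ 9.769 mg/L.
Cmax,ss = C₀/(1 − f) ≈ 9.769/0.7949 ≈ 12.290 mg/L.
Peak 12.3 mg/L vs MTC 16 mg/L: below toxic threshold.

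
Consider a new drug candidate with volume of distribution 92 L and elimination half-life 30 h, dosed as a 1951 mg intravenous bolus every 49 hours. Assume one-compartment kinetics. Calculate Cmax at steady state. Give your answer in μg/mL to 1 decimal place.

τ/t½ = 49/30 ≈ 1.6333, so fraction remaining f = (1/2)^(49/30) ≈ 0.3223.
Accumulation ratio R = 1/(1 − f) ≈ 1/0.6777 ≈ 1.4756.
Single-dose peak C₀ = D/Vd = 1951/92 ≈ 21.207 μg/mL.
Steady-state peak Cmax,ss = C₀·R ≈ 21.207 × 1.4756 ≈ 31.293 μg/mL.

31.3 μg/mL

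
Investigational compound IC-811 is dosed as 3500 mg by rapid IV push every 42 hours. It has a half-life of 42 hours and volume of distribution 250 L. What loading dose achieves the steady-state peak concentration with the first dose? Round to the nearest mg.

f = (1/2)^(42/42) ≈ 0.500000; accumulation ratio R = 1/(1−f) ≈ 2.00000.
Loading dose to hit Cmax,ss on first dose: D_load = D_maint·R ≈ 3500 × 2.00000 ≈ 7000.00 mg.

7000 mg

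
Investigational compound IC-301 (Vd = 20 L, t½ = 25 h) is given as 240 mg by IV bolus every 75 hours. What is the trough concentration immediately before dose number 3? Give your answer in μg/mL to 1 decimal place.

f = (1/2)^(τ/t½) = (1/2)^(75/25) ≈ 0.1250.
C₀ = D/Vd = 240/20 ≈ 12.000 μg/mL.
Before the 3rd dose, 2 doses have been given. Superposition: Cmin = C₀·(f + f²).
≈ 12.000 × (0.1250 + 0.0156) ≈ 12.000 × 0.1406 ≈ 1.687 μg/mL.

1.7 μg/mL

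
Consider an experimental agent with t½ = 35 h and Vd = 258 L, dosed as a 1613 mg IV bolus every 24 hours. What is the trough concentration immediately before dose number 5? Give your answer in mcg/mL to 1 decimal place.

8.7 mcg/mL

f = (1/2)^(τ/t½) = (1/2)^(24/35) ≈ 0.6217.
C₀ = D/Vd = 1613/258 ≈ 6.252 mcg/mL.
Before the 5th dose, 4 doses have been given. Superposition: Cmin = C₀·(f + f² + … + f^4).
≈ 6.252 × (0.6217 + 0.3865 + 0.2403 + 0.1494) ≈ 6.252 × 1.3979 ≈ 8.740 mcg/mL.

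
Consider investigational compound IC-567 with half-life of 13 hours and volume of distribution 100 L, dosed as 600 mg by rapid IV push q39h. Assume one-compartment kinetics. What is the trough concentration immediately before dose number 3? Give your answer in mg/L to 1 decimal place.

f = (1/2)^(τ/t½) = (1/2)^(39/13) ≈ 0.1250.
C₀ = D/Vd = 600/100 ≈ 6.000 mg/L.
Before the 3rd dose, 2 doses have been given. Superposition: Cmin = C₀·(f + f²).
≈ 6.000 × (0.1250 + 0.0156) ≈ 6.000 × 0.1406 ≈ 0.844 mg/L.

0.8 mg/L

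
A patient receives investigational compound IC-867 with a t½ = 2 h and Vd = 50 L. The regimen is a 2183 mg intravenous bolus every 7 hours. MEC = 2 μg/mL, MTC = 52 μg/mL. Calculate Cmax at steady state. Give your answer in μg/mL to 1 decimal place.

47.9 μg/mL

Over one 7-h interval, 7/2 ≈ 3.5 half-lives elapse, leaving f ≈ 0.0884 of each dose.
At steady state, accumulation factor R = 1/(1 − e^(−kτ)) ≈ 1.0970.
Each bolus raises the concentration by D/Vd = 2183/50 ≈ 43.660 μg/mL.
Steady-state peak Cmax,ss = C₀·R ≈ 43.660 × 1.0970 ≈ 47.895 μg/mL.
Peak 47.9 μg/mL vs MTC 52 μg/mL: below toxic threshold.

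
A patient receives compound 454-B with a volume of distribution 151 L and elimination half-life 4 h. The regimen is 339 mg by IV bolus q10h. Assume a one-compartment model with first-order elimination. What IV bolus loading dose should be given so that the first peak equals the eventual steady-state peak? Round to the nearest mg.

f = (1/2)^(10/4) ≈ 0.176777; accumulation ratio R = 1/(1−f) ≈ 1.21474.
Loading dose to hit Cmax,ss on first dose: D_load = D_maint·R ≈ 339 × 1.21474 ≈ 411.80 mg.

412 mg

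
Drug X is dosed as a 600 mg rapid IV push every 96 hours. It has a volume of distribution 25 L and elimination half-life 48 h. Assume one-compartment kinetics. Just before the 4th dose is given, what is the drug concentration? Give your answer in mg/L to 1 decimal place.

f = (1/2)^(τ/t½) = (1/2)^(96/48) ≈ 0.2500.
C₀ = D/Vd = 600/25 ≈ 24.000 mg/L.
Before the 4th dose, 3 doses have been given. Superposition: Cmin = C₀·(f + f² + … + f^3).
≈ 24.000 × (0.2500 + 0.0625 + 0.0156) ≈ 24.000 × 0.3281 ≈ 7.874 mg/L.

7.9 mg/L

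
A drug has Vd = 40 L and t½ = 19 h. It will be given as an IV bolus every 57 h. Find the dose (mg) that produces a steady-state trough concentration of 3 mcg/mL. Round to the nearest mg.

840 mg

τ/t½ = 57/19 ≈ 3, so f = (1/2)^(57/19) ≈ 0.125000.
Cmin,ss = (D/Vd)·f/(1−f), so D = Cmin,ss·Vd·(1−f)/f.
D = 3 × 40 × (1−f)/f ≈ 3 × 40 × 7.00000 ≈ 840.00 mg.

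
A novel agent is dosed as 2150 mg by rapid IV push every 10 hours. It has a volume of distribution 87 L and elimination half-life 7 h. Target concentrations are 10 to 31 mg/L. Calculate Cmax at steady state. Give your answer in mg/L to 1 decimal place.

k = ln2/t½ = ln2/7 ≈ 0.099021 h⁻¹; fraction remaining f = e^(−kτ) = e^(−0.099021×10) ≈ 0.3715.
Accumulation ratio R = 1/(1 − f) ≈ 1/0.6285 ≈ 1.5911.
Single-dose peak C₀ = D/Vd = 2150/87 ≈ 24.713 mg/L.
Cmax,ss = C₀/(1 − f) ≈ 24.713/0.6285 ≈ 39.321 mg/L.
Peak 39.3 mg/L vs MTC 31 mg/L: exceeds toxic threshold.

39.3 mg/L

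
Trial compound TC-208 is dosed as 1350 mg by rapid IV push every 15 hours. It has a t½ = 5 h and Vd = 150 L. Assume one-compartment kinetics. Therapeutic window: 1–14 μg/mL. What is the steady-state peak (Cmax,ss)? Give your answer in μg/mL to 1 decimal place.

10.3 μg/mL

The dosing interval is 3 half-lives, so f = 2^(−3) = 0.125.
At steady state, R = 1/(1 − 0.125) = 8/7.
Single-dose peak C₀ = D/Vd = 1350/150 = 9 μg/mL.
Steady-state peak Cmax,ss = C₀·R = 9 × 8/7 ≈ 10.286 μg/mL.
Peak 10.3 μg/mL vs MTC 14 μg/mL: below toxic threshold.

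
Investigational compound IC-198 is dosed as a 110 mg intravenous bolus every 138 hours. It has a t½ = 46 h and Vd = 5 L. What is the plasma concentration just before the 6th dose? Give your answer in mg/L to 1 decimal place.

3.1 mg/L

f = (1/2)^(τ/t½) = (1/2)^(138/46) ≈ 0.1250.
C₀ = D/Vd = 110/5 ≈ 22.000 mg/L.
Before the 6th dose, 5 doses have been given. Superposition: Cmin = C₀·(f + f² + … + f^5).
≈ 22.000 × (0.1250 + 0.0156 + 0.0020 + 0.0002 + 0.0000) ≈ 22.000 × 0.1428 ≈ 3.142 mg/L.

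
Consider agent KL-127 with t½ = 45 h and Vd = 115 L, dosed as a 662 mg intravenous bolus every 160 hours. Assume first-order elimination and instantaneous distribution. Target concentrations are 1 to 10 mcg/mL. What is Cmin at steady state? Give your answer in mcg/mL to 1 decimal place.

τ/t½ = 160/45 ≈ 3.5556, so fraction remaining f = (1/2)^(160/45) ≈ 0.0850.
Single-dose peak C₀ = D/Vd = 662/115 ≈ 5.757 mcg/mL.
Steady-state trough Cmin,ss = C₀·f/(1−f) ≈ 5.757 × 0.0850/0.9150 ≈ 0.535 mcg/mL.
Trough 0.5 mcg/mL vs MEC 1 mcg/mL: subtherapeutic.

0.5 mcg/mL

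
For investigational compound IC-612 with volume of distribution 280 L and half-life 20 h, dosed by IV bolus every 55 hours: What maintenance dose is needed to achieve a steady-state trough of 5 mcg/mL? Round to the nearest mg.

τ/t½ = 55/20 ≈ 2.75, so f = (1/2)^(55/20) ≈ 0.148651.
Cmin,ss = (D/Vd)·f/(1−f), so D = Cmin,ss·Vd·(1−f)/f.
D = 5 × 280 × (1−f)/f ≈ 5 × 280 × 5.72717 ≈ 8018.04 mg.

8018 mg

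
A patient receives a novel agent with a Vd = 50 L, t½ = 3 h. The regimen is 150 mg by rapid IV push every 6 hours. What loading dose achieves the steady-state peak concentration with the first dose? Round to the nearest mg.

200 mg

f = (1/2)^(6/3) ≈ 0.250000; accumulation ratio R = 1/(1−f) ≈ 1.33333.
Loading dose to hit Cmax,ss on first dose: D_load = D_maint·R ≈ 150 × 1.33333 ≈ 200.00 mg.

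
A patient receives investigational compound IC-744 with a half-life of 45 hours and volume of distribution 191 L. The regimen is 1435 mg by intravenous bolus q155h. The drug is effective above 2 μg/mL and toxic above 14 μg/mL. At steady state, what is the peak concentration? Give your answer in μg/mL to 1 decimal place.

8.3 μg/mL

Over one 155-h interval, 155/45 ≈ 3.4444 half-lives elapse, leaving f ≈ 0.0919 of each dose.
Accumulation ratio R = 1/(1 − f) ≈ 1/0.9081 ≈ 1.1012.
Single-dose peak C₀ = D/Vd = 1435/191 ≈ 7.513 μg/mL.
Cmax,ss = C₀/(1 − f) ≈ 7.513/0.9081 ≈ 8.273 μg/mL.
Peak 8.3 μg/mL vs MTC 14 μg/mL: below toxic threshold.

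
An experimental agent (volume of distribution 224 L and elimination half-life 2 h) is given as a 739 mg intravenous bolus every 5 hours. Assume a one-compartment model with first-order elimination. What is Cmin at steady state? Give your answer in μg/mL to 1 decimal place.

Over one 5-h interval, 5/2 ≈ 2.5 half-lives elapse, leaving f ≈ 0.1768 of each dose.
Single-dose peak C₀ = D/Vd = 739/224 ≈ 3.299 μg/mL.
Steady-state trough Cmin,ss = C₀·f/(1−f) ≈ 3.299 × 0.1768/0.8232 ≈ 0.709 μg/mL.

0.7 μg/mL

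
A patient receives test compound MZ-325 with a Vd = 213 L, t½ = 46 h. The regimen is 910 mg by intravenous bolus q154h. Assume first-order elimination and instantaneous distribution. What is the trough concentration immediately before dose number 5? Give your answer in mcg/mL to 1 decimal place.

0.5 mcg/mL

f = (1/2)^(τ/t½) = (1/2)^(154/46) ≈ 0.0982.
C₀ = D/Vd = 910/213 ≈ 4.272 mcg/mL.
Before the 5th dose, 4 doses have been given. Superposition: Cmin = C₀·(f + f² + … + f^4).
≈ 4.272 × (0.0982 + 0.0096 + 0.0009 + 0.0001) ≈ 4.272 × 0.1088 ≈ 0.465 mcg/mL.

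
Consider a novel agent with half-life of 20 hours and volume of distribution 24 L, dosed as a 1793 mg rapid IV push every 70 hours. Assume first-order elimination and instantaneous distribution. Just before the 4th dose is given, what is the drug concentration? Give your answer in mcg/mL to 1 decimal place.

f = (1/2)^(τ/t½) = (1/2)^(70/20) ≈ 0.0884.
C₀ = D/Vd = 1793/24 ≈ 74.708 mcg/mL.
Before the 4th dose, 3 doses have been given. Superposition: Cmin = C₀·(f + f² + … + f^3).
≈ 74.708 × (0.0884 + 0.0078 + 0.0007) ≈ 74.708 × 0.0969 ≈ 7.239 mcg/mL.

7.2 mcg/mL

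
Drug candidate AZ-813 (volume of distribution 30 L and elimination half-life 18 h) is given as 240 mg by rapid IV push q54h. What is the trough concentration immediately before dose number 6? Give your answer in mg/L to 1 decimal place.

1.1 mg/L

f = (1/2)^(τ/t½) = (1/2)^(54/18) ≈ 0.1250.
C₀ = D/Vd = 240/30 ≈ 8.000 mg/L.
Before the 6th dose, 5 doses have been given. Superposition: Cmin = C₀·(f + f² + … + f^5).
≈ 8.000 × (0.1250 + 0.0156 + 0.0020 + 0.0002 + 0.0000) ≈ 8.000 × 0.1428 ≈ 1.142 mg/L.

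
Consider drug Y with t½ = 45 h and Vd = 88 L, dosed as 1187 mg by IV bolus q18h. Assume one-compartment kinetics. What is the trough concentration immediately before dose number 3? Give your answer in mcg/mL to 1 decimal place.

18.0 mcg/mL

f = (1/2)^(τ/t½) = (1/2)^(18/45) ≈ 0.7579.
C₀ = D/Vd = 1187/88 ≈ 13.489 mcg/mL.
Before the 3rd dose, 2 doses have been given. Superposition: Cmin = C₀·(f + f²).
≈ 13.489 × (0.7579 + 0.5744) ≈ 13.489 × 1.3323 ≈ 17.971 mcg/mL.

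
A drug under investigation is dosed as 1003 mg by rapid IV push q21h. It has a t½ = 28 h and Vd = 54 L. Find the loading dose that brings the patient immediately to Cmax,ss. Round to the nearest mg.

f = (1/2)^(21/28) ≈ 0.594604; accumulation ratio R = 1/(1−f) ≈ 2.46672.
Loading dose to hit Cmax,ss on first dose: D_load = D_maint·R ≈ 1003 × 2.46672 ≈ 2474.12 mg.

2474 mg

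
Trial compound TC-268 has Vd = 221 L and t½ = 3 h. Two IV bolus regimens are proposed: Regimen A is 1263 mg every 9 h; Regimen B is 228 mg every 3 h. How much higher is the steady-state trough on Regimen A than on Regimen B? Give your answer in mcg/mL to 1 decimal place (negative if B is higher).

Regimen A: f = (1/2)^(9/3) ≈ 0.1250; Cmin,ss = (1263/221)·f/(1−f) ≈ 0.816 mcg/mL.
Regimen B: f = (1/2)^(3/3) ≈ 0.5000; Cmin,ss = (228/221)·f/(1−f) ≈ 1.032 mcg/mL.
Difference ≈ 0.816 − 1.032 ≈ -0.216 mcg/mL.

-0.2 mcg/mL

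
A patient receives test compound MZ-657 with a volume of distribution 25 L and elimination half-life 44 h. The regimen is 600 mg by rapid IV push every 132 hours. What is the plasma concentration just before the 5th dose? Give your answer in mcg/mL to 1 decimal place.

3.4 mcg/mL

f = (1/2)^(τ/t½) = (1/2)^(132/44) ≈ 0.1250.
C₀ = D/Vd = 600/25 ≈ 24.000 mcg/mL.
Before the 5th dose, 4 doses have been given. Superposition: Cmin = C₀·(f + f² + … + f^4).
≈ 24.000 × (0.1250 + 0.0156 + 0.0020 + 0.0002) ≈ 24.000 × 0.1428 ≈ 3.427 mcg/mL.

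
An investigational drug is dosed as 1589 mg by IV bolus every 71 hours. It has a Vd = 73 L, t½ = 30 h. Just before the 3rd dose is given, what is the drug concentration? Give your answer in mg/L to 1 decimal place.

f = (1/2)^(τ/t½) = (1/2)^(71/30) ≈ 0.1939.
C₀ = D/Vd = 1589/73 ≈ 21.767 mg/L.
Before the 3rd dose, 2 doses have been given. Superposition: Cmin = C₀·(f + f²).
≈ 21.767 × (0.1939 + 0.0376) ≈ 21.767 × 0.2315 ≈ 5.039 mg/L.

5.0 mg/L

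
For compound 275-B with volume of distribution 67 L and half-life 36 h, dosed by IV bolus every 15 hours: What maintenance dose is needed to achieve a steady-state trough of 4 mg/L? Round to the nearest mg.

90 mg

τ/t½ = 15/36 ≈ 0.41667, so f = (1/2)^(15/36) ≈ 0.749154.
Cmin,ss = (D/Vd)·f/(1−f), so D = Cmin,ss·Vd·(1−f)/f.
D = 4 × 67 × (1−f)/f ≈ 4 × 67 × 0.33484 ≈ 89.74 mg.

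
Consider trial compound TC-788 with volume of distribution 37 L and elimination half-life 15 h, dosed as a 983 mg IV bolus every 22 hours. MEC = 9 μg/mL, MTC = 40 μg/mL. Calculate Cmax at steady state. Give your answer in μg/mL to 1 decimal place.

Over one 22-h interval, 22/15 ≈ 1.4667 half-lives elapse, leaving f ≈ 0.3618 of each dose.
At steady state, accumulation factor R = 1/(1 − e^(−kτ)) ≈ 1.5669.
Each bolus raises the concentration by D/Vd = 983/37 ≈ 26.568 μg/mL.
Steady-state peak Cmax,ss = C₀·R ≈ 26.568 × 1.5669 ≈ 41.629 μg/mL.
Peak 41.6 μg/mL vs MTC 40 μg/mL: exceeds toxic threshold.

41.6 μg/mL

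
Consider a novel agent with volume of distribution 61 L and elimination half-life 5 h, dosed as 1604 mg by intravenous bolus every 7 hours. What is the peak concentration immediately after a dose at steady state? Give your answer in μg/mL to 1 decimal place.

42.3 μg/mL

τ/t½ = 7/5 ≈ 1.4, so fraction remaining f = (1/2)^(7/5) ≈ 0.3789.
At steady state, accumulation factor R = 1/(1 − e^(−kτ)) ≈ 1.6100.
Each bolus raises the concentration by D/Vd = 1604/61 ≈ 26.295 μg/mL.
Steady-state peak Cmax,ss = C₀·R ≈ 26.295 × 1.6100 ≈ 42.335 μg/mL.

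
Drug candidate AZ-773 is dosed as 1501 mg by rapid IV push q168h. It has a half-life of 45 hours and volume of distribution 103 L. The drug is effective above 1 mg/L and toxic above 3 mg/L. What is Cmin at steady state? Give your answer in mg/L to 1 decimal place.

1.2 mg/L

k = ln2/t½ = ln2/45 ≈ 0.015403 h⁻¹; fraction remaining f = e^(−kτ) = e^(−0.015403×168) ≈ 0.0752.
Single-dose peak C₀ = D/Vd = 1501/103 ≈ 14.573 mg/L.
Steady-state trough Cmin,ss = C₀·f/(1−f) ≈ 14.573 × 0.0752/0.9248 ≈ 1.185 mg/L.
Trough 1.2 mg/L vs MEC 1 mg/L: adequate.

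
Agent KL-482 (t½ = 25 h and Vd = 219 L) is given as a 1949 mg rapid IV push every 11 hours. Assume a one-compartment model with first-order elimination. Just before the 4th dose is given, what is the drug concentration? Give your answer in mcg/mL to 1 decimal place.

15.0 mcg/mL

f = (1/2)^(τ/t½) = (1/2)^(11/25) ≈ 0.7371.
C₀ = D/Vd = 1949/219 ≈ 8.900 mcg/mL.
Before the 4th dose, 3 doses have been given. Superposition: Cmin = C₀·(f + f² + … + f^3).
≈ 8.900 × (0.7371 + 0.5433 + 0.4005) ≈ 8.900 × 1.6809 ≈ 14.960 mcg/mL.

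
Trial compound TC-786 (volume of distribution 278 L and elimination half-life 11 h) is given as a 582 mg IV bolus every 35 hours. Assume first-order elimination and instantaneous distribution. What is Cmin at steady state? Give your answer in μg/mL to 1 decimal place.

τ/t½ = 35/11 ≈ 3.1818, so fraction remaining f = (1/2)^(35/11) ≈ 0.1102.
At steady state, accumulation factor R = 1/(1 − e^(−kτ)) ≈ 1.1238.
Single-dose peak C₀ = D/Vd = 582/278 ≈ 2.094 μg/mL.
Steady-state peak Cmax,ss = C₀·R ≈ 2.094 × 1.1238 ≈ 2.353 μg/mL.
One interval later, Cmin,ss = Cmax,ss·e^(−kτ) ≈ 2.353 × 0.1102 ≈ 0.259 μg/mL.

0.3 μg/mL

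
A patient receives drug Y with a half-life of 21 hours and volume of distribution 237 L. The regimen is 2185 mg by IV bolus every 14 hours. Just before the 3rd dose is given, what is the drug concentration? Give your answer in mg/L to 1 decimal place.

9.5 mg/L

f = (1/2)^(τ/t½) = (1/2)^(14/21) ≈ 0.6300.
C₀ = D/Vd = 2185/237 ≈ 9.219 mg/L.
Before the 3rd dose, 2 doses have been given. Superposition: Cmin = C₀·(f + f²).
≈ 9.219 × (0.6300 + 0.3969) ≈ 9.219 × 1.0269 ≈ 9.467 mg/L.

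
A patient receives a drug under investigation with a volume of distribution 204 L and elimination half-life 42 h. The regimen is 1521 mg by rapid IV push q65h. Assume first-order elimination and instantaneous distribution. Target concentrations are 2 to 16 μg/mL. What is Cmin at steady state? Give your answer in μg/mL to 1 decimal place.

3.9 μg/mL

τ/t½ = 65/42 ≈ 1.5476, so fraction remaining f = (1/2)^(65/42) ≈ 0.3421.
At steady state, accumulation factor R = 1/(1 − e^(−kτ)) ≈ 1.5200.
Each bolus raises the concentration by D/Vd = 1521/204 ≈ 7.456 μg/mL.
Steady-state peak Cmax,ss = C₀·R ≈ 7.456 × 1.5200 ≈ 11.333 μg/mL.
Steady-state trough Cmin,ss = Cmax,ss·f ≈ 11.333 × 0.3421 ≈ 3.877 μg/mL.
Trough 3.9 μg/mL vs MEC 2 μg/mL: adequate.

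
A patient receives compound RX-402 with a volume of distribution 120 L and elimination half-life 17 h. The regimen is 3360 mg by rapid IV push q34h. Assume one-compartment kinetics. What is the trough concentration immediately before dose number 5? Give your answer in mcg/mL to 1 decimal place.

f = (1/2)^(τ/t½) = (1/2)^(34/17) ≈ 0.2500.
C₀ = D/Vd = 3360/120 ≈ 28.000 mcg/mL.
Before the 5th dose, 4 doses have been given. Superposition: Cmin = C₀·(f + f² + … + f^4).
≈ 28.000 × (0.2500 + 0.0625 + 0.0156 + 0.0039) ≈ 28.000 × 0.3320 ≈ 9.296 mcg/mL.

9.3 mcg/mL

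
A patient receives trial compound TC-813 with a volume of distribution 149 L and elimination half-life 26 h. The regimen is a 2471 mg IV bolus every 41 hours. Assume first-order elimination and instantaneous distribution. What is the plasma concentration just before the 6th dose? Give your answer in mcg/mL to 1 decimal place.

8.3 mcg/mL

f = (1/2)^(τ/t½) = (1/2)^(41/26) ≈ 0.3352.
C₀ = D/Vd = 2471/149 ≈ 16.584 mcg/mL.
Before the 6th dose, 5 doses have been given. Superposition: Cmin = C₀·(f + f² + … + f^5).
≈ 16.584 × (0.3352 + 0.1124 + 0.0377 + 0.0126 + 0.0042) ≈ 16.584 × 0.5021 ≈ 8.327 mcg/mL.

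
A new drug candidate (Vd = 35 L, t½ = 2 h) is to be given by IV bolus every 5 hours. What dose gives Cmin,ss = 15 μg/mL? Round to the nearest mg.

τ/t½ = 5/2 ≈ 2.5, so f = (1/2)^(5/2) ≈ 0.176777.
Cmin,ss = (D/Vd)·f/(1−f), so D = Cmin,ss·Vd·(1−f)/f.
D = 15 × 35 × (1−f)/f ≈ 15 × 35 × 4.65684 ≈ 2444.84 mg.

2445 mg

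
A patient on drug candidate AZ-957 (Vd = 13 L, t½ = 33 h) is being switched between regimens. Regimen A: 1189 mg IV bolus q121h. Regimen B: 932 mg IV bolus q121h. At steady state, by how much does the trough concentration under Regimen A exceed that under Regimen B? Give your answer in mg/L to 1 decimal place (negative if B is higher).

1.7 mg/L

Regimen A: f = (1/2)^(121/33) ≈ 0.0787; Cmin,ss = (1189/13)·f/(1−f) ≈ 7.813 mg/L.
Regimen B: f = (1/2)^(121/33) ≈ 0.0787; Cmin,ss = (932/13)·f/(1−f) ≈ 6.124 mg/L.
Difference ≈ 7.813 − 6.124 ≈ 1.689 mg/L.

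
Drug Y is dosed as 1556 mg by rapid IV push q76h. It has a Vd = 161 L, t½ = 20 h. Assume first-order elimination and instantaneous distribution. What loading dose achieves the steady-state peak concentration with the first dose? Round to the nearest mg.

f = (1/2)^(76/20) ≈ 0.071794; accumulation ratio R = 1/(1−f) ≈ 1.07735.
Loading dose to hit Cmax,ss on first dose: D_load = D_maint·R ≈ 1556 × 1.07735 ≈ 1676.36 mg.

1676 mg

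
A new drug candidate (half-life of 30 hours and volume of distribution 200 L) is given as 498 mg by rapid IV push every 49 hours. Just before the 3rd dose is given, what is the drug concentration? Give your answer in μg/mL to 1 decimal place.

1.1 μg/mL

f = (1/2)^(τ/t½) = (1/2)^(49/30) ≈ 0.3223.
C₀ = D/Vd = 498/200 ≈ 2.490 μg/mL.
Before the 3rd dose, 2 doses have been given. Superposition: Cmin = C₀·(f + f²).
≈ 2.490 × (0.3223 + 0.1039) ≈ 2.490 × 0.4262 ≈ 1.061 μg/mL.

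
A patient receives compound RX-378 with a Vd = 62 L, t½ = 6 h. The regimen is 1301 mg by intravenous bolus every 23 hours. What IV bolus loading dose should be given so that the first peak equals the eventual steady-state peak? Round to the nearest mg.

1399 mg

f = (1/2)^(23/6) ≈ 0.070154; accumulation ratio R = 1/(1−f) ≈ 1.07545.
Loading dose to hit Cmax,ss on first dose: D_load = D_maint·R ≈ 1301 × 1.07545 ≈ 1399.16 mg.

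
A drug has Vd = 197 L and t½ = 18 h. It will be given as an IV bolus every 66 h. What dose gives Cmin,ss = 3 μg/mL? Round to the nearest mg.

τ/t½ = 66/18 ≈ 3.6667, so f = (1/2)^(66/18) ≈ 0.078745.
Cmin,ss = (D/Vd)·f/(1−f), so D = Cmin,ss·Vd·(1−f)/f.
D = 3 × 197 × (1−f)/f ≈ 3 × 197 × 11.69922 ≈ 6914.24 mg.

6914 mg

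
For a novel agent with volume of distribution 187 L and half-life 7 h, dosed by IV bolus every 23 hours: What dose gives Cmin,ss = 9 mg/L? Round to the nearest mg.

τ/t½ = 23/7 ≈ 3.2857, so f = (1/2)^(23/7) ≈ 0.102542.
Cmin,ss = (D/Vd)·f/(1−f), so D = Cmin,ss·Vd·(1−f)/f.
D = 9 × 187 × (1−f)/f ≈ 9 × 187 × 8.75210 ≈ 14729.78 mg.

14730 mg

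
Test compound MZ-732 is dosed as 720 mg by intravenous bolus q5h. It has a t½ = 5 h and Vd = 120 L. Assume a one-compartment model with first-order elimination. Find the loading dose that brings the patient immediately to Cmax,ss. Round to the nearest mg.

1440 mg

f = (1/2)^(5/5) ≈ 0.500000; accumulation ratio R = 1/(1−f) ≈ 2.00000.
Loading dose to hit Cmax,ss on first dose: D_load = D_maint·R ≈ 720 × 2.00000 ≈ 1440.00 mg.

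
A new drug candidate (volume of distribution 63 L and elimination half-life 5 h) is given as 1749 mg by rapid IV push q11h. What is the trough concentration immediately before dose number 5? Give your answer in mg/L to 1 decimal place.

f = (1/2)^(τ/t½) = (1/2)^(11/5) ≈ 0.2176.
C₀ = D/Vd = 1749/63 ≈ 27.762 mg/L.
Before the 5th dose, 4 doses have been given. Superposition: Cmin = C₀·(f + f² + … + f^4).
≈ 27.762 × (0.2176 + 0.0473 + 0.0103 + 0.0022) ≈ 27.762 × 0.2774 ≈ 7.701 mg/L.

7.7 mg/L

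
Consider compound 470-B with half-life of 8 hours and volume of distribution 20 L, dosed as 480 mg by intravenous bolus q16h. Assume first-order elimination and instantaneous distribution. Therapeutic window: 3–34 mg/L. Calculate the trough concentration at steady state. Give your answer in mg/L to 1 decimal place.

The dosing interval is 2 half-lives, so f = 2^(−2) = 0.25.
At steady state, R = 1/(1 − 0.25) = 4/3.
Single-dose peak C₀ = D/Vd = 480/20 = 24 mg/L.
Steady-state peak Cmax,ss = C₀·R = 24 × 4/3 ≈ 32.000 mg/L.
Steady-state trough Cmin,ss = Cmax,ss·f ≈ 32.000 × 0.25 ≈ 8.000 mg/L.
Trough 8.0 mg/L vs MEC 3 mg/L: adequate.

8.0 mg/L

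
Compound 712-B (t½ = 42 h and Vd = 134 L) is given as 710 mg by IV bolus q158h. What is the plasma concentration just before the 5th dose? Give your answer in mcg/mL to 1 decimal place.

0.4 mcg/mL

f = (1/2)^(τ/t½) = (1/2)^(158/42) ≈ 0.0737.
C₀ = D/Vd = 710/134 ≈ 5.299 mcg/mL.
Before the 5th dose, 4 doses have been given. Superposition: Cmin = C₀·(f + f² + … + f^4).
≈ 5.299 × (0.0737 + 0.0054 + 0.0004 + 0.0000) ≈ 5.299 × 0.0795 ≈ 0.421 mcg/mL.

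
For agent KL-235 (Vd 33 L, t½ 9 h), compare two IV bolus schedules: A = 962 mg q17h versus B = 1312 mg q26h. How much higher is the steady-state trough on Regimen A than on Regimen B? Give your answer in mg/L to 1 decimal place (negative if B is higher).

Regimen A: f = (1/2)^(17/9) ≈ 0.2700; Cmin,ss = (962/33)·f/(1−f) ≈ 10.782 mg/L.
Regimen B: f = (1/2)^(26/9) ≈ 0.1350; Cmin,ss = (1312/33)·f/(1−f) ≈ 6.205 mg/L.
Difference ≈ 10.782 − 6.205 ≈ 4.577 mg/L.

4.6 mg/L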